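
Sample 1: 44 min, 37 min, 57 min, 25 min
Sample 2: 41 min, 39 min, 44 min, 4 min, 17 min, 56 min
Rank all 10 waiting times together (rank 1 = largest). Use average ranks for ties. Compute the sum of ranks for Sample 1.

Sorted (descending): 57, 56, 44, 44, 41, 39, 37, 25, 17, 4
The 2 values of 44 occupy positions 3–4 → average rank (3+4)/2 = 3.5.
Sample 1 values → pooled ranks: 44→3.5, 37→7, 57→1, 25→8
Rank sum = 3.5 + 7 + 1 + 8 = 19.5

19.5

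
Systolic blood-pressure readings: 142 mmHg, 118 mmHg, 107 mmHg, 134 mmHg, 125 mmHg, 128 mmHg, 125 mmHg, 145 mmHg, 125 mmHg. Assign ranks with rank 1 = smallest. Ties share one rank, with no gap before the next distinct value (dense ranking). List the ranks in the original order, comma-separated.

Sorted (ascending): 107, 118, 125, 125, 125, 128, 134, 142, 145
The 3 values of 125 share dense rank 3.
Remaining distinct values take the next consecutive integers.

6, 2, 1, 5, 3, 4, 3, 7, 3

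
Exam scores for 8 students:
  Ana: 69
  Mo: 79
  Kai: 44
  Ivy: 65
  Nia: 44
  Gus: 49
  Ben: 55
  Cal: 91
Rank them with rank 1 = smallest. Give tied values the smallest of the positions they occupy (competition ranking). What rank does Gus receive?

Sorted (ascending): 44, 44, 49, 55, 65, 69, 79, 91
The 2 values of 44 occupy positions 1–2 → each gets rank 1.
Gus has value 49 → rank 3.

3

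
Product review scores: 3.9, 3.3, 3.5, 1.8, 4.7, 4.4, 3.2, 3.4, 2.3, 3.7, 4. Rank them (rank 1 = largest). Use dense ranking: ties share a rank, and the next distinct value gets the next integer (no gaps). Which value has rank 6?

3.5

Sorted (descending): 4.7, 4.4, 4, 3.9, 3.7, 3.5, 3.4, 3.3, 3.2, 2.3, 1.8
No ties — each value takes its position as its rank.
Rank 6 → value 3.5.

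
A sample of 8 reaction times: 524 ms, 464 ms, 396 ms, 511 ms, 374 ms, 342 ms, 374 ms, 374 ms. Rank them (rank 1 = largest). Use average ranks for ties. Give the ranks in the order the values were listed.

1, 3, 4, 2, 6, 8, 6, 6

Sorted (descending): 524, 511, 464, 396, 374, 374, 374, 342
The 3 values of 374 occupy positions 5–7 → average rank 6.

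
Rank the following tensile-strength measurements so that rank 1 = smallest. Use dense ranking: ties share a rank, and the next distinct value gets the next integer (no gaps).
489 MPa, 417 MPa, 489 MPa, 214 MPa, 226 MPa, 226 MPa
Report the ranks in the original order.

Sorted (ascending): 214, 226, 226, 417, 489, 489
The 2 values of 226 share dense rank 2.
The 2 values of 489 share dense rank 4.
Remaining distinct values take the next consecutive integers.

4, 3, 4, 1, 2, 2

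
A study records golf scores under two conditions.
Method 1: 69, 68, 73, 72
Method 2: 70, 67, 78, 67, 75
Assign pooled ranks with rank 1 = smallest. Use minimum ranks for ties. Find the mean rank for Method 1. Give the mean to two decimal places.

5.00

Sorted (ascending): 67, 67, 68, 69, 70, 72, 73, 75, 78
The 2 values of 67 occupy positions 1–2 → each gets rank 1.
Method 1 values → pooled ranks: 69→4, 68→3, 73→7, 72→6
Mean rank = (4 + 3 + 7 + 6) / 4 = 5.00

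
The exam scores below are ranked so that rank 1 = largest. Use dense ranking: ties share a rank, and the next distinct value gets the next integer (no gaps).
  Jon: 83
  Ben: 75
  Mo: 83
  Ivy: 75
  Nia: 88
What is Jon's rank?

2

Sorted (descending): 88, 83, 83, 75, 75
The 2 values of 83 share dense rank 2.
The 2 values of 75 share dense rank 3.
Remaining distinct values take the next consecutive integers.
Jon has value 83 → rank 2.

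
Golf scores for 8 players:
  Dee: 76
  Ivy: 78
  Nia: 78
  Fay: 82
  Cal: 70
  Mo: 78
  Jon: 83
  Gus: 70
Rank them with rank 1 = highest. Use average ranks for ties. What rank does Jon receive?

1

Sorted (descending): 83, 82, 78, 78, 78, 76, 70, 70
The 3 values of 78 occupy positions 3–5 → average rank 4.
The 2 values of 70 occupy positions 7–8 → average rank (7+8)/2 = 7.5.
Jon has value 83 → rank 1.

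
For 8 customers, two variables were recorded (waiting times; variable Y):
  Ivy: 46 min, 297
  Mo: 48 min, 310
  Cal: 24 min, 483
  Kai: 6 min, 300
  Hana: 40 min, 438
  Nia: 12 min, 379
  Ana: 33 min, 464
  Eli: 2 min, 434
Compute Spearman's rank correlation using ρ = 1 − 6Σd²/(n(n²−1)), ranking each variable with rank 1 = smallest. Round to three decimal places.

Ranks of variable 1: 7, 8, 4, 2, 6, 3, 5, 1
Ranks of variable 2: 1, 3, 8, 2, 6, 4, 7, 5
d = r₁ − r₂: 6, 5, -4, 0, 0, -1, -2, -4
d²: 36, 25, 16, 0, 0, 1, 4, 16; Σd² = 98
ρ = 1 − 6·98/(8·63) = 1 − 588/504 = -0.167

-0.167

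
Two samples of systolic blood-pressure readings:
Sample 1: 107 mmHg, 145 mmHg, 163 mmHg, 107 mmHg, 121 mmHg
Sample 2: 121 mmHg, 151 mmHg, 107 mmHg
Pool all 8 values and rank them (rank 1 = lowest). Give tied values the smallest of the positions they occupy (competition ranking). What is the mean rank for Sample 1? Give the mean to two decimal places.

Sorted (ascending): 107, 107, 107, 121, 121, 145, 151, 163
The 3 values of 107 occupy positions 1–3 → each gets rank 1.
The 2 values of 121 occupy positions 4–5 → each gets rank 4.
Sample 1 values → pooled ranks: 107→1, 145→6, 163→8, 107→1, 121→4
Mean rank = (1 + 6 + 8 + 1 + 4) / 5 = 4.00

4.00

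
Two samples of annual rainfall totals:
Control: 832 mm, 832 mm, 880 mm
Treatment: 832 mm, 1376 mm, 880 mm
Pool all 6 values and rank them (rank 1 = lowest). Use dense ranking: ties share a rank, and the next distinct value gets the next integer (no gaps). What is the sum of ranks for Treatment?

6

Sorted (ascending): 832, 832, 832, 880, 880, 1376
The 3 values of 832 share dense rank 1.
The 2 values of 880 share dense rank 2.
Remaining distinct values take the next consecutive integers.
Treatment values → pooled ranks: 832→1, 1376→3, 880→2
Rank sum = 1 + 3 + 2 = 6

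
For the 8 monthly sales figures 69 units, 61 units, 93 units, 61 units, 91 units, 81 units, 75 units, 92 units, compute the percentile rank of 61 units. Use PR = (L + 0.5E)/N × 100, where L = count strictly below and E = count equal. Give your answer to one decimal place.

N = 8.
Strictly below 61: 0. Equal to 61: 2.
PR = (0 + 0.5·2)/8 × 100 = 12.5

12.5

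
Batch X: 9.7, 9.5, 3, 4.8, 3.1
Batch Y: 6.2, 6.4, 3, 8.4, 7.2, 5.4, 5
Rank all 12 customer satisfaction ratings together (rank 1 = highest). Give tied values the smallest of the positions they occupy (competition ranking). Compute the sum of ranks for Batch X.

33

Sorted (descending): 9.7, 9.5, 8.4, 7.2, 6.4, 6.2, 5.4, 5, 4.8, 3.1, 3, 3
The 2 values of 3 occupy positions 11–12 → each gets rank 11.
Batch X values → pooled ranks: 9.7→1, 9.5→2, 3→11, 4.8→9, 3.1→10
Rank sum = 1 + 2 + 11 + 9 + 10 = 33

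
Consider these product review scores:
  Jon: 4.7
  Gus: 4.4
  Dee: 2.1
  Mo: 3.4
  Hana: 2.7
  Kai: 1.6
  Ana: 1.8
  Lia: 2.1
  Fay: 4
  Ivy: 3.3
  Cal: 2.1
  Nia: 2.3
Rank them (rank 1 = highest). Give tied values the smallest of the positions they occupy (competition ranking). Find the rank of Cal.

Sorted (descending): 4.7, 4.4, 4, 3.4, 3.3, 2.7, 2.3, 2.1, 2.1, 2.1, 1.8, 1.6
The 3 values of 2.1 occupy positions 8–10 → each gets rank 8.
Cal has value 2.1 → rank 8.

8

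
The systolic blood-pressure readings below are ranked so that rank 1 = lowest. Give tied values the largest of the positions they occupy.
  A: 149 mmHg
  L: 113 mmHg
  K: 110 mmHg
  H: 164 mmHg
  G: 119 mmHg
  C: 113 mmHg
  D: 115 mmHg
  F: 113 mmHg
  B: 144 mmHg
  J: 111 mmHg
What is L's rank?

5

Sorted (ascending): 110, 111, 113, 113, 113, 115, 119, 144, 149, 164
The 3 values of 113 occupy positions 3–5 → each gets rank 5.
L has value 113 mmHg → rank 5.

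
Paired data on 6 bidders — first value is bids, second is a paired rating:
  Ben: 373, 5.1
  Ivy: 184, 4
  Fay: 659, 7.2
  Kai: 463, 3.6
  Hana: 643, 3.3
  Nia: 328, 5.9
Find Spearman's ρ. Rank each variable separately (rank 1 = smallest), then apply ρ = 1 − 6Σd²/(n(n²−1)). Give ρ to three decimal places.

0.029

Ranks of variable 1: 3, 1, 6, 4, 5, 2
Ranks of variable 2: 4, 3, 6, 2, 1, 5
d = r₁ − r₂: -1, -2, 0, 2, 4, -3
d²: 1, 4, 0, 4, 16, 9; Σd² = 34
ρ = 1 − 6·34/(6·35) = 1 − 204/210 = 0.029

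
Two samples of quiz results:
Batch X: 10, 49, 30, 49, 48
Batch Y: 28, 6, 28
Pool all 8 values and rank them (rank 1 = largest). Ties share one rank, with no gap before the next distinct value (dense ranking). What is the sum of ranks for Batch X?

Sorted (descending): 49, 49, 48, 30, 28, 28, 10, 6
The 2 values of 49 share dense rank 1.
The 2 values of 28 share dense rank 4.
Remaining distinct values take the next consecutive integers.
Batch X values → pooled ranks: 10→5, 49→1, 30→3, 49→1, 48→2
Rank sum = 5 + 1 + 3 + 1 + 2 = 12

12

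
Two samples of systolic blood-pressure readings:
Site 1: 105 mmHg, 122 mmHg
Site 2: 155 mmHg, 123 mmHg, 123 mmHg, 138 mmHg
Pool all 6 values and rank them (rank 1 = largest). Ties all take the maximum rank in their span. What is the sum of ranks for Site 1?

11

Sorted (descending): 155, 138, 123, 123, 122, 105
The 2 values of 123 occupy positions 3–4 → each gets rank 4.
Site 1 values → pooled ranks: 105→6, 122→5
Rank sum = 6 + 5 = 11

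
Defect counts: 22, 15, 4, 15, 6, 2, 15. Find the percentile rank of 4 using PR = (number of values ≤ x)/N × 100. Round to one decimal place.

N = 7.
Strictly below 4: 1. Equal to 4: 1.
PR = 2/7 × 100 = 28.6

28.6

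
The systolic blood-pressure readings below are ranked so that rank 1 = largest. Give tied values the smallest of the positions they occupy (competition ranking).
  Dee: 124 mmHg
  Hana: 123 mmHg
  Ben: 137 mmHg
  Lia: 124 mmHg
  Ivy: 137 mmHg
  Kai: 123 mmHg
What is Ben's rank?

Sorted (descending): 137, 137, 124, 124, 123, 123
The 2 values of 137 occupy positions 1–2 → each gets rank 1.
The 2 values of 124 occupy positions 3–4 → each gets rank 3.
The 2 values of 123 occupy positions 5–6 → each gets rank 5.
Ben has value 137 mmHg → rank 1.

1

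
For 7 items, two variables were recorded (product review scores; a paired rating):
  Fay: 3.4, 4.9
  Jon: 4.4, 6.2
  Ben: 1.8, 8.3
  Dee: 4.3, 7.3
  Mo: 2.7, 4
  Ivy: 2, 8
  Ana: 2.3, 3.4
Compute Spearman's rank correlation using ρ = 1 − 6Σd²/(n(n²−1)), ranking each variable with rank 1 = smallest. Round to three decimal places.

-0.321

Ranks of variable 1: 5, 7, 1, 6, 4, 2, 3
Ranks of variable 2: 3, 4, 7, 5, 2, 6, 1
d = r₁ − r₂: 2, 3, -6, 1, 2, -4, 2
d²: 4, 9, 36, 1, 4, 16, 4; Σd² = 74
ρ = 1 − 6·74/(7·48) = 1 − 444/336 = -0.321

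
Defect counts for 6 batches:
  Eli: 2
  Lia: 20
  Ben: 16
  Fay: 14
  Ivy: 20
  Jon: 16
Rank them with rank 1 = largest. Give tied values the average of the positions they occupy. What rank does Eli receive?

6

Sorted (descending): 20, 20, 16, 16, 14, 2
The 2 values of 20 occupy positions 1–2 → average rank (1+2)/2 = 1.5.
The 2 values of 16 occupy positions 3–4 → average rank (3+4)/2 = 3.5.
Eli has value 2 → rank 6.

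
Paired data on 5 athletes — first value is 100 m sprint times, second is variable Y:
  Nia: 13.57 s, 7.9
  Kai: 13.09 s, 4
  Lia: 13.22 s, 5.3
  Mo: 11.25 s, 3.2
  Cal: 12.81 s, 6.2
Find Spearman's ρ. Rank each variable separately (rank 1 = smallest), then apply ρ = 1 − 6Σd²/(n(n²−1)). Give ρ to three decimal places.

0.700

Ranks of variable 1: 5, 3, 4, 1, 2
Ranks of variable 2: 5, 2, 3, 1, 4
d = r₁ − r₂: 0, 1, 1, 0, -2
d²: 0, 1, 1, 0, 4; Σd² = 6
ρ = 1 − 6·6/(5·24) = 1 − 36/120 = 0.700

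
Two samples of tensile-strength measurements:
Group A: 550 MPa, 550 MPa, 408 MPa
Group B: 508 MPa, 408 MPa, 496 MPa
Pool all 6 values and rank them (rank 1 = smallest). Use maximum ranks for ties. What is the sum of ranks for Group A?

14

Sorted (ascending): 408, 408, 496, 508, 550, 550
The 2 values of 408 occupy positions 1–2 → each gets rank 2.
The 2 values of 550 occupy positions 5–6 → each gets rank 6.
Group A values → pooled ranks: 550→6, 550→6, 408→2
Rank sum = 6 + 6 + 2 = 14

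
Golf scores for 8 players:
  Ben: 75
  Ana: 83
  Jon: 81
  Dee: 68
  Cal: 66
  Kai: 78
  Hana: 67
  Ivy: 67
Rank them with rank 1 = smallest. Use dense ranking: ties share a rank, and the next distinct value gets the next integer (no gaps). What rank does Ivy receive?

Sorted (ascending): 66, 67, 67, 68, 75, 78, 81, 83
The 2 values of 67 share dense rank 2.
Remaining distinct values take the next consecutive integers.
Ivy has value 67 → rank 2.

2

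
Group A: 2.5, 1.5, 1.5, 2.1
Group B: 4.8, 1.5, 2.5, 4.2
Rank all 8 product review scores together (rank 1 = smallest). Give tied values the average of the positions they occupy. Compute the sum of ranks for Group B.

Sorted (ascending): 1.5, 1.5, 1.5, 2.1, 2.5, 2.5, 4.2, 4.8
The 3 values of 1.5 occupy positions 1–3 → average rank 2.
The 2 values of 2.5 occupy positions 5–6 → average rank (5+6)/2 = 5.5.
Group B values → pooled ranks: 4.8→8, 1.5→2, 2.5→5.5, 4.2→7
Rank sum = 8 + 2 + 5.5 + 7 = 22.5

22.5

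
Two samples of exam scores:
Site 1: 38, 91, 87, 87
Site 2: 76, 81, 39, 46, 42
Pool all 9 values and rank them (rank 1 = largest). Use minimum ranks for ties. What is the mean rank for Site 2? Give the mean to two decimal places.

Sorted (descending): 91, 87, 87, 81, 76, 46, 42, 39, 38
The 2 values of 87 occupy positions 2–3 → each gets rank 2.
Site 2 values → pooled ranks: 76→5, 81→4, 39→8, 46→6, 42→7
Mean rank = (5 + 4 + 8 + 6 + 7) / 5 = 6.00

6.00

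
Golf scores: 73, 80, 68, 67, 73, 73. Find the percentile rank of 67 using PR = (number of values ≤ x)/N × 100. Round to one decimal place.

16.7

N = 6.
Strictly below 67: 0. Equal to 67: 1.
PR = 1/6 × 100 = 16.7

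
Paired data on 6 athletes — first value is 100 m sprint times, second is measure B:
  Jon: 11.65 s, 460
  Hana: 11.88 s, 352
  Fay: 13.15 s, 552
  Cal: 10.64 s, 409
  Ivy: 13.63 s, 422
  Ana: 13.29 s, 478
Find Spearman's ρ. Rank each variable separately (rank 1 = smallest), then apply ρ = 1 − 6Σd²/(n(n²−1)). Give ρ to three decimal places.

Ranks of variable 1: 2, 3, 4, 1, 6, 5
Ranks of variable 2: 4, 1, 6, 2, 3, 5
d = r₁ − r₂: -2, 2, -2, -1, 3, 0
d²: 4, 4, 4, 1, 9, 0; Σd² = 22
ρ = 1 − 6·22/(6·35) = 1 − 132/210 = 0.371

0.371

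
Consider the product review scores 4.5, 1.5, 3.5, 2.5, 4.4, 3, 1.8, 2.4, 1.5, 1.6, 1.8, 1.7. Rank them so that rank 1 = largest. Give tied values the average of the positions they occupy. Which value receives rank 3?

3.5

Sorted (descending): 4.5, 4.4, 3.5, 3, 2.5, 2.4, 1.8, 1.8, 1.7, 1.6, 1.5, 1.5
The 2 values of 1.8 occupy positions 7–8 → average rank (7+8)/2 = 7.5.
The 2 values of 1.5 occupy positions 11–12 → average rank (11+12)/2 = 11.5.
Rank 3 → value 3.5.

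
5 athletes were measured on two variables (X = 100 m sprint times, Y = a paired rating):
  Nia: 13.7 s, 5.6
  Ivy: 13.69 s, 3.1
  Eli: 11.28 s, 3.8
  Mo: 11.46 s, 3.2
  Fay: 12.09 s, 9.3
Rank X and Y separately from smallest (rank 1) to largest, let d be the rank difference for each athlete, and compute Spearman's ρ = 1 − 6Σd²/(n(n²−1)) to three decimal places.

0.100

Ranks of variable 1: 5, 4, 1, 2, 3
Ranks of variable 2: 4, 1, 3, 2, 5
d = r₁ − r₂: 1, 3, -2, 0, -2
d²: 1, 9, 4, 0, 4; Σd² = 18
ρ = 1 − 6·18/(5·24) = 1 − 108/120 = 0.100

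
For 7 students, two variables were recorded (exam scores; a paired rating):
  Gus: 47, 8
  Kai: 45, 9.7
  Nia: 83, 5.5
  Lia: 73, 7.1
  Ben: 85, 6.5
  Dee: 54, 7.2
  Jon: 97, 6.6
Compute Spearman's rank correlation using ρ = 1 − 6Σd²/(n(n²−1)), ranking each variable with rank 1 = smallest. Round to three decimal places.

-0.857

Ranks of variable 1: 2, 1, 5, 4, 6, 3, 7
Ranks of variable 2: 6, 7, 1, 4, 2, 5, 3
d = r₁ − r₂: -4, -6, 4, 0, 4, -2, 4
d²: 16, 36, 16, 0, 16, 4, 16; Σd² = 104
ρ = 1 − 6·104/(7·48) = 1 − 624/336 = -0.857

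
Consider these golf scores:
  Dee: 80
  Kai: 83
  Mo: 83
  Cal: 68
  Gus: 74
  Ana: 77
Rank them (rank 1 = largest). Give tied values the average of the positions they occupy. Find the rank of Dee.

3

Sorted (descending): 83, 83, 80, 77, 74, 68
The 2 values of 83 occupy positions 1–2 → average rank (1+2)/2 = 1.5.
Dee has value 80 → rank 3.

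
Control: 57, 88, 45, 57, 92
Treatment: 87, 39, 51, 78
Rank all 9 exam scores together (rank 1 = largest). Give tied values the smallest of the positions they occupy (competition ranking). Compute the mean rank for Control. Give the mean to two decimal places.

4.20

Sorted (descending): 92, 88, 87, 78, 57, 57, 51, 45, 39
The 2 values of 57 occupy positions 5–6 → each gets rank 5.
Control values → pooled ranks: 57→5, 88→2, 45→8, 57→5, 92→1
Mean rank = (5 + 2 + 8 + 5 + 1) / 5 = 4.20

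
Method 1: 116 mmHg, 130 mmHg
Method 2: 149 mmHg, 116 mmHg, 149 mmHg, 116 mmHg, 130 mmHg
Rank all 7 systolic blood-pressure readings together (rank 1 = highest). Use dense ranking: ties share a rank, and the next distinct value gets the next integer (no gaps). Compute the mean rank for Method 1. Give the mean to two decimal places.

2.50

Sorted (descending): 149, 149, 130, 130, 116, 116, 116
The 2 values of 149 share dense rank 1.
The 2 values of 130 share dense rank 2.
The 3 values of 116 share dense rank 3.
Method 1 values → pooled ranks: 116→3, 130→2
Mean rank = (3 + 2) / 2 = 2.50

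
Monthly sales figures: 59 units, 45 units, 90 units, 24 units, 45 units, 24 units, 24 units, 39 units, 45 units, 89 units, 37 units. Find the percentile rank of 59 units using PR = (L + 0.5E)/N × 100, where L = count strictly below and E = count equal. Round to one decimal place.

77.3

N = 11.
Strictly below 59: 8. Equal to 59: 1.
PR = (8 + 0.5·1)/11 × 100 = 77.3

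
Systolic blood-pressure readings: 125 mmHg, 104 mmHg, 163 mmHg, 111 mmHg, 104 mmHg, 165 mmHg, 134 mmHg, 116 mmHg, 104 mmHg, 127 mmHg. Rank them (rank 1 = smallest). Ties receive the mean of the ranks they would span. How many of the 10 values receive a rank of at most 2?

3

Sorted (ascending): 104, 104, 104, 111, 116, 125, 127, 134, 163, 165
The 3 values of 104 occupy positions 1–3 → average rank 2.
Ranks ≤ 2: {2, 2, 2} → 3 values.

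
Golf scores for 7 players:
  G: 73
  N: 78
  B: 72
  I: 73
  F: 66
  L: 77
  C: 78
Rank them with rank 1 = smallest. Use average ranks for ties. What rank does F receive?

1

Sorted (ascending): 66, 72, 73, 73, 77, 78, 78
The 2 values of 73 occupy positions 3–4 → average rank (3+4)/2 = 3.5.
The 2 values of 78 occupy positions 6–7 → average rank (6+7)/2 = 6.5.
F has value 66 → rank 1.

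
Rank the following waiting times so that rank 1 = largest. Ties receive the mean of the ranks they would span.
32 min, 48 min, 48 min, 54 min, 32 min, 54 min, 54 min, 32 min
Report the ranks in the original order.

Sorted (descending): 54, 54, 54, 48, 48, 32, 32, 32
The 3 values of 54 occupy positions 1–3 → average rank 2.
The 2 values of 48 occupy positions 4–5 → average rank (4+5)/2 = 4.5.
The 3 values of 32 occupy positions 6–8 → average rank 7.

7, 4.5, 4.5, 2, 7, 2, 2, 7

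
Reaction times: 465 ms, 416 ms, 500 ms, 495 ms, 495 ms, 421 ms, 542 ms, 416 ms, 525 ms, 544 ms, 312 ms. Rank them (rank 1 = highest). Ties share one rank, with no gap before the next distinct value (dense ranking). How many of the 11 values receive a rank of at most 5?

Sorted (descending): 544, 542, 525, 500, 495, 495, 465, 421, 416, 416, 312
The 2 values of 495 share dense rank 5.
The 2 values of 416 share dense rank 8.
Remaining distinct values take the next consecutive integers.
Ranks ≤ 5: {1, 2, 3, 4, 5, 5} → 6 values.

6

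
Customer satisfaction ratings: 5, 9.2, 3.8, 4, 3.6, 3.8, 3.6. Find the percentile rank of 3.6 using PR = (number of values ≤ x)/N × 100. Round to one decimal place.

28.6

N = 7.
Strictly below 3.6: 0. Equal to 3.6: 2.
PR = 2/7 × 100 = 28.6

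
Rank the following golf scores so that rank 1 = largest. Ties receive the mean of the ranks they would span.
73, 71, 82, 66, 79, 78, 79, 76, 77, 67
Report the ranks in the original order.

7, 8, 1, 10, 2.5, 4, 2.5, 6, 5, 9

Sorted (descending): 82, 79, 79, 78, 77, 76, 73, 71, 67, 66
The 2 values of 79 occupy positions 2–3 → average rank (2+3)/2 = 2.5.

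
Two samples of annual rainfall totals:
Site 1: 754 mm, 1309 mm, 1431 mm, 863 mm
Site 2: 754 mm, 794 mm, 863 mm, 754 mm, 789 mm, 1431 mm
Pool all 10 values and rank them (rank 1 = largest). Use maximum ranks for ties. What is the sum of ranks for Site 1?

Sorted (descending): 1431, 1431, 1309, 863, 863, 794, 789, 754, 754, 754
The 2 values of 1431 occupy positions 1–2 → each gets rank 2.
The 2 values of 863 occupy positions 4–5 → each gets rank 5.
The 3 values of 754 occupy positions 8–10 → each gets rank 10.
Site 1 values → pooled ranks: 754→10, 1309→3, 1431→2, 863→5
Rank sum = 10 + 3 + 2 + 5 = 20

20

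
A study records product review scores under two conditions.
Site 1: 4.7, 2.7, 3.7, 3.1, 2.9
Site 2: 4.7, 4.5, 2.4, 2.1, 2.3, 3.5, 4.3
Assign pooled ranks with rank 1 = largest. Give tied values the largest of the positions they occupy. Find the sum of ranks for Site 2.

Sorted (descending): 4.7, 4.7, 4.5, 4.3, 3.7, 3.5, 3.1, 2.9, 2.7, 2.4, 2.3, 2.1
The 2 values of 4.7 occupy positions 1–2 → each gets rank 2.
Site 2 values → pooled ranks: 4.7→2, 4.5→3, 2.4→10, 2.1→12, 2.3→11, 3.5→6, 4.3→4
Rank sum = 2 + 3 + 10 + 12 + 11 + 6 + 4 = 48

48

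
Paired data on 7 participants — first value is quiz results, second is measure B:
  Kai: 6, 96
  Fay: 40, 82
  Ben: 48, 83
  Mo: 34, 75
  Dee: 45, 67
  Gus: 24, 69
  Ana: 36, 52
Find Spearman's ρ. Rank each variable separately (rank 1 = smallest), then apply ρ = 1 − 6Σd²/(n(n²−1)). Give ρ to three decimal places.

Ranks of variable 1: 1, 5, 7, 3, 6, 2, 4
Ranks of variable 2: 7, 5, 6, 4, 2, 3, 1
d = r₁ − r₂: -6, 0, 1, -1, 4, -1, 3
d²: 36, 0, 1, 1, 16, 1, 9; Σd² = 64
ρ = 1 − 6·64/(7·48) = 1 − 384/336 = -0.143

-0.143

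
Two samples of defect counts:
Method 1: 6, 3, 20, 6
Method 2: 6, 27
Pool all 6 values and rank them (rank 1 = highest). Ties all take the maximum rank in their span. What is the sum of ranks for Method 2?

Sorted (descending): 27, 20, 6, 6, 6, 3
The 3 values of 6 occupy positions 3–5 → each gets rank 5.
Method 2 values → pooled ranks: 6→5, 27→1
Rank sum = 5 + 1 = 6

6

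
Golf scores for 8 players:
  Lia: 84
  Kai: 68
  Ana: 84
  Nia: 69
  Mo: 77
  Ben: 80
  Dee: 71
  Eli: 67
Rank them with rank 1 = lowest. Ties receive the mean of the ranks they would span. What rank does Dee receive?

4

Sorted (ascending): 67, 68, 69, 71, 77, 80, 84, 84
The 2 values of 84 occupy positions 7–8 → average rank (7+8)/2 = 7.5.
Dee has value 71 → rank 4.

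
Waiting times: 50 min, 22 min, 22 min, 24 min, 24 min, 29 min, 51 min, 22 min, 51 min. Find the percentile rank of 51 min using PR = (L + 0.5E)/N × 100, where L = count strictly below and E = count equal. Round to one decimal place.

N = 9.
Strictly below 51: 7. Equal to 51: 2.
PR = (7 + 0.5·2)/9 × 100 = 88.9

88.9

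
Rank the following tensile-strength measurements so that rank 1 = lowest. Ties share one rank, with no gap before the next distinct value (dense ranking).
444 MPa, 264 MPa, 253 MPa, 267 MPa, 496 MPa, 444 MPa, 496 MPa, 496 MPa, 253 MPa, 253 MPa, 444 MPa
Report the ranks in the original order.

Sorted (ascending): 253, 253, 253, 264, 267, 444, 444, 444, 496, 496, 496
The 3 values of 253 share dense rank 1.
The 3 values of 444 share dense rank 4.
The 3 values of 496 share dense rank 5.
Remaining distinct values take the next consecutive integers.

4, 2, 1, 3, 5, 4, 5, 5, 1, 1, 4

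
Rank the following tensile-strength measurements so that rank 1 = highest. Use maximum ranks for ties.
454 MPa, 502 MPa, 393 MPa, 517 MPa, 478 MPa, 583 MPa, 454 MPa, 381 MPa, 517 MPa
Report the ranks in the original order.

Sorted (descending): 583, 517, 517, 502, 478, 454, 454, 393, 381
The 2 values of 517 occupy positions 2–3 → each gets rank 3.
The 2 values of 454 occupy positions 6–7 → each gets rank 7.

7, 4, 8, 3, 5, 1, 7, 9, 3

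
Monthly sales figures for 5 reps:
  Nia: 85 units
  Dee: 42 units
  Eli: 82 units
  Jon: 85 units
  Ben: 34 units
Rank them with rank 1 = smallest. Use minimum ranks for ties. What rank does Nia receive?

4

Sorted (ascending): 34, 42, 82, 85, 85
The 2 values of 85 occupy positions 4–5 → each gets rank 4.
Nia has value 85 units → rank 4.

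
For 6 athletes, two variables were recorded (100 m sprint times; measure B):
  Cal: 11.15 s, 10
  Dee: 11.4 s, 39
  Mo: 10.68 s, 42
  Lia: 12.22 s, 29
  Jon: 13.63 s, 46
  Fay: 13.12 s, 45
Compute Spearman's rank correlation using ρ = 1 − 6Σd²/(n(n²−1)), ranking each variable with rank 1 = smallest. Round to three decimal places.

0.600

Ranks of variable 1: 2, 3, 1, 4, 6, 5
Ranks of variable 2: 1, 3, 4, 2, 6, 5
d = r₁ − r₂: 1, 0, -3, 2, 0, 0
d²: 1, 0, 9, 4, 0, 0; Σd² = 14
ρ = 1 − 6·14/(6·35) = 1 − 84/210 = 0.600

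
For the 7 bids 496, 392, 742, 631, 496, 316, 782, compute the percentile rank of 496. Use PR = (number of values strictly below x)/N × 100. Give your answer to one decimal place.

28.6

N = 7.
Strictly below 496: 2. Equal to 496: 2.
PR = 2/7 × 100 = 28.6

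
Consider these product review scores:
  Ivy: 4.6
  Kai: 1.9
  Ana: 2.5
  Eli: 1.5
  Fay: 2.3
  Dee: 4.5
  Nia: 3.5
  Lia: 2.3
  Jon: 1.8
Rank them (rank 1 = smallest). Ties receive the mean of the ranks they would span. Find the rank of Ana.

6

Sorted (ascending): 1.5, 1.8, 1.9, 2.3, 2.3, 2.5, 3.5, 4.5, 4.6
The 2 values of 2.3 occupy positions 4–5 → average rank (4+5)/2 = 4.5.
Ana has value 2.5 → rank 6.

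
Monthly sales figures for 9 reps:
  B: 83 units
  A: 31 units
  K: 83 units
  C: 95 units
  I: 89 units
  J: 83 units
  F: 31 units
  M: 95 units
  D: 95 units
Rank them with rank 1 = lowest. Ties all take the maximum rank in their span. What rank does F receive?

Sorted (ascending): 31, 31, 83, 83, 83, 89, 95, 95, 95
The 2 values of 31 occupy positions 1–2 → each gets rank 2.
The 3 values of 83 occupy positions 3–5 → each gets rank 5.
The 3 values of 95 occupy positions 7–9 → each gets rank 9.
F has value 31 units → rank 2.

2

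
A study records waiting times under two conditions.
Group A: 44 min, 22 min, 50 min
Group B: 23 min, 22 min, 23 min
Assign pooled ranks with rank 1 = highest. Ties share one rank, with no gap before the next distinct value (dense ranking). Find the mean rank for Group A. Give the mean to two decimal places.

Sorted (descending): 50, 44, 23, 23, 22, 22
The 2 values of 23 share dense rank 3.
The 2 values of 22 share dense rank 4.
Remaining distinct values take the next consecutive integers.
Group A values → pooled ranks: 44→2, 22→4, 50→1
Mean rank = (2 + 4 + 1) / 3 = 2.33

2.33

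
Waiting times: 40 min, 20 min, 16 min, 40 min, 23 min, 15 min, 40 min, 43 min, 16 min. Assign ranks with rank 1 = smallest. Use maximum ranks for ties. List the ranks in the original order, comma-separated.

8, 4, 3, 8, 5, 1, 8, 9, 3

Sorted (ascending): 15, 16, 16, 20, 23, 40, 40, 40, 43
The 2 values of 16 occupy positions 2–3 → each gets rank 3.
The 3 values of 40 occupy positions 6–8 → each gets rank 8.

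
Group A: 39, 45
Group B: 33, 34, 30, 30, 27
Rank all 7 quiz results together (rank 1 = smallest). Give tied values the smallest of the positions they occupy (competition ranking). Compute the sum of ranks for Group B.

Sorted (ascending): 27, 30, 30, 33, 34, 39, 45
The 2 values of 30 occupy positions 2–3 → each gets rank 2.
Group B values → pooled ranks: 33→4, 34→5, 30→2, 30→2, 27→1
Rank sum = 4 + 5 + 2 + 2 + 1 = 14

14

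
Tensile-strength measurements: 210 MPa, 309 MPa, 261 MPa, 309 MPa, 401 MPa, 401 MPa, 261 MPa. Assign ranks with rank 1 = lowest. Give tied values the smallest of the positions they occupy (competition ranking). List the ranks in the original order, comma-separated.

1, 4, 2, 4, 6, 6, 2

Sorted (ascending): 210, 261, 261, 309, 309, 401, 401
The 2 values of 261 occupy positions 2–3 → each gets rank 2.
The 2 values of 309 occupy positions 4–5 → each gets rank 4.
The 2 values of 401 occupy positions 6–7 → each gets rank 6.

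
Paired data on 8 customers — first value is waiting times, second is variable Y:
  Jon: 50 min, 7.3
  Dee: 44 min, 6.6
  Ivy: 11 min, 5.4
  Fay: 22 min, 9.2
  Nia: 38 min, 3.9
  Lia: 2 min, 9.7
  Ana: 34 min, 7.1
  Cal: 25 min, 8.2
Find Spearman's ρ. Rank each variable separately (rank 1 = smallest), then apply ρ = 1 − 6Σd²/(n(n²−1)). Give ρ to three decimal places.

-0.429

Ranks of variable 1: 8, 7, 2, 3, 6, 1, 5, 4
Ranks of variable 2: 5, 3, 2, 7, 1, 8, 4, 6
d = r₁ − r₂: 3, 4, 0, -4, 5, -7, 1, -2
d²: 9, 16, 0, 16, 25, 49, 1, 4; Σd² = 120
ρ = 1 − 6·120/(8·63) = 1 − 720/504 = -0.429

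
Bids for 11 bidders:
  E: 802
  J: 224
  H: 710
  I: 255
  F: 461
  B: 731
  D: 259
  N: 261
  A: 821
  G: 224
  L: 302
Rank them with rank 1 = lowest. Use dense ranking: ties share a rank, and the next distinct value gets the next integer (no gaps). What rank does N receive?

4

Sorted (ascending): 224, 224, 255, 259, 261, 302, 461, 710, 731, 802, 821
The 2 values of 224 share dense rank 1.
Remaining distinct values take the next consecutive integers.
N has value 261 → rank 4.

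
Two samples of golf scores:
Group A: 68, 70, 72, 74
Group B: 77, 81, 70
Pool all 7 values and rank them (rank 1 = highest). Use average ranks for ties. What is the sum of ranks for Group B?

Sorted (descending): 81, 77, 74, 72, 70, 70, 68
The 2 values of 70 occupy positions 5–6 → average rank (5+6)/2 = 5.5.
Group B values → pooled ranks: 77→2, 81→1, 70→5.5
Rank sum = 2 + 1 + 5.5 = 8.5

8.5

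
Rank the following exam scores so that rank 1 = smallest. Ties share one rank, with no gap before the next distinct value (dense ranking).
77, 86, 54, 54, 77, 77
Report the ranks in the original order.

2, 3, 1, 1, 2, 2

Sorted (ascending): 54, 54, 77, 77, 77, 86
The 2 values of 54 share dense rank 1.
The 3 values of 77 share dense rank 2.
Remaining distinct values take the next consecutive integers.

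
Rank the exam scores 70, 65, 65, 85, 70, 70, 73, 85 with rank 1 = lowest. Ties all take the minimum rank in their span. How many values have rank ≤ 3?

5

Sorted (ascending): 65, 65, 70, 70, 70, 73, 85, 85
The 2 values of 65 occupy positions 1–2 → each gets rank 1.
The 3 values of 70 occupy positions 3–5 → each gets rank 3.
The 2 values of 85 occupy positions 7–8 → each gets rank 7.
Ranks ≤ 3: {1, 1, 3, 3, 3} → 5 values.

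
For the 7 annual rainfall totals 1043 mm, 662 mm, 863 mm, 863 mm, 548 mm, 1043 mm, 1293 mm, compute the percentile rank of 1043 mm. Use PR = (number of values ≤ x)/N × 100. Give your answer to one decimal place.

85.7

N = 7.
Strictly below 1043: 4. Equal to 1043: 2.
PR = 6/7 × 100 = 85.7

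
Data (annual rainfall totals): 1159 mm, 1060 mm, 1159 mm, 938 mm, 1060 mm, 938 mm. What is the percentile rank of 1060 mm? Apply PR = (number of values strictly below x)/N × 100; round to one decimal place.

N = 6.
Strictly below 1060: 2. Equal to 1060: 2.
PR = 2/6 × 100 = 33.3

33.3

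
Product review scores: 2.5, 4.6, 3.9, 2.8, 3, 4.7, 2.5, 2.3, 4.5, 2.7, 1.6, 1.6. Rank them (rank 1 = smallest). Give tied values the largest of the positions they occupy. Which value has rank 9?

Sorted (ascending): 1.6, 1.6, 2.3, 2.5, 2.5, 2.7, 2.8, 3, 3.9, 4.5, 4.6, 4.7
The 2 values of 1.6 occupy positions 1–2 → each gets rank 2.
The 2 values of 2.5 occupy positions 4–5 → each gets rank 5.
Rank 9 → value 3.9.

3.9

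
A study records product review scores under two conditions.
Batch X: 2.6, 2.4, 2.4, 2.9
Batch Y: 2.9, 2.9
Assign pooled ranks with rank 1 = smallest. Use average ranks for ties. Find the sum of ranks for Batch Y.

Sorted (ascending): 2.4, 2.4, 2.6, 2.9, 2.9, 2.9
The 2 values of 2.4 occupy positions 1–2 → average rank (1+2)/2 = 1.5.
The 3 values of 2.9 occupy positions 4–6 → average rank 5.
Batch Y values → pooled ranks: 2.9→5, 2.9→5
Rank sum = 5 + 5 = 10

10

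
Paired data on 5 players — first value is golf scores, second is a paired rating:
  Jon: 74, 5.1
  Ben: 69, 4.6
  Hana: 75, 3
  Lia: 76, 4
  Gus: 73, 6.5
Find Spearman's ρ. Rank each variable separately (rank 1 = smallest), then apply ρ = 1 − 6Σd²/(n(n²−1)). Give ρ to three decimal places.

Ranks of variable 1: 3, 1, 4, 5, 2
Ranks of variable 2: 4, 3, 1, 2, 5
d = r₁ − r₂: -1, -2, 3, 3, -3
d²: 1, 4, 9, 9, 9; Σd² = 32
ρ = 1 − 6·32/(5·24) = 1 − 192/120 = -0.600

-0.600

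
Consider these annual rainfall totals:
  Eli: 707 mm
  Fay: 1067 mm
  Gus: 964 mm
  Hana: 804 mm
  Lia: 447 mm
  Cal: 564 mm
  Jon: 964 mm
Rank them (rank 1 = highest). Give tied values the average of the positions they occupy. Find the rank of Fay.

1

Sorted (descending): 1067, 964, 964, 804, 707, 564, 447
The 2 values of 964 occupy positions 2–3 → average rank (2+3)/2 = 2.5.
Fay has value 1067 mm → rank 1.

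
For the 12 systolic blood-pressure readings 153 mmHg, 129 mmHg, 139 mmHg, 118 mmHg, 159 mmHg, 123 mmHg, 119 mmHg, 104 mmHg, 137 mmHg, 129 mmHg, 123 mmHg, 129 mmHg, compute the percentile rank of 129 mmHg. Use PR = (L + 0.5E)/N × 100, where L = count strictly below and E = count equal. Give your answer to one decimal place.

54.2

N = 12.
Strictly below 129: 5. Equal to 129: 3.
PR = (5 + 0.5·3)/12 × 100 = 54.2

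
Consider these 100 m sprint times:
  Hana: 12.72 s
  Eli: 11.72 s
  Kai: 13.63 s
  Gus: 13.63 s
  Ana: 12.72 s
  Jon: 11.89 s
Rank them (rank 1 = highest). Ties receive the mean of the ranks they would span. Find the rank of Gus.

Sorted (descending): 13.63, 13.63, 12.72, 12.72, 11.89, 11.72
The 2 values of 13.63 occupy positions 1–2 → average rank (1+2)/2 = 1.5.
The 2 values of 12.72 occupy positions 3–4 → average rank (3+4)/2 = 3.5.
Gus has value 13.63 s → rank 1.5.

1.5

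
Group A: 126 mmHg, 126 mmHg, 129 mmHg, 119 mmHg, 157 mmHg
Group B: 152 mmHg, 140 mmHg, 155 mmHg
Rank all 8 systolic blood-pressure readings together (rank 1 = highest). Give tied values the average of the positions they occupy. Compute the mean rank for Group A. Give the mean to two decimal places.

5.40

Sorted (descending): 157, 155, 152, 140, 129, 126, 126, 119
The 2 values of 126 occupy positions 6–7 → average rank (6+7)/2 = 6.5.
Group A values → pooled ranks: 126→6.5, 126→6.5, 129→5, 119→8, 157→1
Mean rank = (6.5 + 6.5 + 5 + 8 + 1) / 5 = 5.40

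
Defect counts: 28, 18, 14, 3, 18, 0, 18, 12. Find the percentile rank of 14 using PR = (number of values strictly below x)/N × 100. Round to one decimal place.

N = 8.
Strictly below 14: 3. Equal to 14: 1.
PR = 3/8 × 100 = 37.5

37.5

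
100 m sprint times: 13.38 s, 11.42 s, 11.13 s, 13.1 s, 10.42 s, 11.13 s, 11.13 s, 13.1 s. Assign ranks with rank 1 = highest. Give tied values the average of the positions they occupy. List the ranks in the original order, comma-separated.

1, 4, 6, 2.5, 8, 6, 6, 2.5

Sorted (descending): 13.38, 13.1, 13.1, 11.42, 11.13, 11.13, 11.13, 10.42
The 2 values of 13.1 occupy positions 2–3 → average rank (2+3)/2 = 2.5.
The 3 values of 11.13 occupy positions 5–7 → average rank 6.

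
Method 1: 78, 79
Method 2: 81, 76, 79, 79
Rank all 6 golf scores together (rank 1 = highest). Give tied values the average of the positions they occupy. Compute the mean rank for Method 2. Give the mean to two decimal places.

Sorted (descending): 81, 79, 79, 79, 78, 76
The 3 values of 79 occupy positions 2–4 → average rank 3.
Method 2 values → pooled ranks: 81→1, 76→6, 79→3, 79→3
Mean rank = (1 + 6 + 3 + 3) / 4 = 3.25

3.25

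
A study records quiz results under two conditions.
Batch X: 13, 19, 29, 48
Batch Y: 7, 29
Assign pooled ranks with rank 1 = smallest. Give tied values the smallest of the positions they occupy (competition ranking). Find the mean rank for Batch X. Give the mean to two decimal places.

3.75

Sorted (ascending): 7, 13, 19, 29, 29, 48
The 2 values of 29 occupy positions 4–5 → each gets rank 4.
Batch X values → pooled ranks: 13→2, 19→3, 29→4, 48→6
Mean rank = (2 + 3 + 4 + 6) / 4 = 3.75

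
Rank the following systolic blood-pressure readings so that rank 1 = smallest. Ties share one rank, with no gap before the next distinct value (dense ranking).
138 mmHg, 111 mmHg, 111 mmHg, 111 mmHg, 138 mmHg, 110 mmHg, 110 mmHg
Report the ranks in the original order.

Sorted (ascending): 110, 110, 111, 111, 111, 138, 138
The 2 values of 110 share dense rank 1.
The 3 values of 111 share dense rank 2.
The 2 values of 138 share dense rank 3.

3, 2, 2, 2, 3, 1, 1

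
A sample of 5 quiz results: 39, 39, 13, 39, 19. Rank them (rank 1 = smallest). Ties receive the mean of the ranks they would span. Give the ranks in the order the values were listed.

Sorted (ascending): 13, 19, 39, 39, 39
The 3 values of 39 occupy positions 3–5 → average rank 4.

4, 4, 1, 4, 2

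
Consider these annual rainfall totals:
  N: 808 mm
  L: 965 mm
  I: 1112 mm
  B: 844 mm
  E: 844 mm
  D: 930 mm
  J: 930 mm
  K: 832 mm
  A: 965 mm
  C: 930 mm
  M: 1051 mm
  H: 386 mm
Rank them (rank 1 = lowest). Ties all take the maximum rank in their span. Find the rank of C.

Sorted (ascending): 386, 808, 832, 844, 844, 930, 930, 930, 965, 965, 1051, 1112
The 2 values of 844 occupy positions 4–5 → each gets rank 5.
The 3 values of 930 occupy positions 6–8 → each gets rank 8.
The 2 values of 965 occupy positions 9–10 → each gets rank 10.
C has value 930 mm → rank 8.

8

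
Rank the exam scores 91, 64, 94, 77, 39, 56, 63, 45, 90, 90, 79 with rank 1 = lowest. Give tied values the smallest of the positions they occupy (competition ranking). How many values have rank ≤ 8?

9

Sorted (ascending): 39, 45, 56, 63, 64, 77, 79, 90, 90, 91, 94
The 2 values of 90 occupy positions 8–9 → each gets rank 8.
Ranks ≤ 8: {1, 2, 3, 4, 5, 6, 7, 8, 8} → 9 values.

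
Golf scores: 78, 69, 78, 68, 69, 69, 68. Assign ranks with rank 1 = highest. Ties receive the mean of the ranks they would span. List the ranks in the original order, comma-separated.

1.5, 4, 1.5, 6.5, 4, 4, 6.5

Sorted (descending): 78, 78, 69, 69, 69, 68, 68
The 2 values of 78 occupy positions 1–2 → average rank (1+2)/2 = 1.5.
The 3 values of 69 occupy positions 3–5 → average rank 4.
The 2 values of 68 occupy positions 6–7 → average rank (6+7)/2 = 6.5.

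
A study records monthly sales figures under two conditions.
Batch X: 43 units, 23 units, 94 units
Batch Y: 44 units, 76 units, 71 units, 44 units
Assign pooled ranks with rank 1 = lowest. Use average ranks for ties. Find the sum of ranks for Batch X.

10

Sorted (ascending): 23, 43, 44, 44, 71, 76, 94
The 2 values of 44 occupy positions 3–4 → average rank (3+4)/2 = 3.5.
Batch X values → pooled ranks: 43→2, 23→1, 94→7
Rank sum = 2 + 1 + 7 = 10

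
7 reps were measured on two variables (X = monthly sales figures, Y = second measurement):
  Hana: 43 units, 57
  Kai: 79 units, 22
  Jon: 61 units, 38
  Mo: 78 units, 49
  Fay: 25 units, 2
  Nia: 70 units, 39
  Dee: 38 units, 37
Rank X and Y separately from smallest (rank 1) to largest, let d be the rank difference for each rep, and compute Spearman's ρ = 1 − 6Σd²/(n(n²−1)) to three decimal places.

0.250

Ranks of variable 1: 3, 7, 4, 6, 1, 5, 2
Ranks of variable 2: 7, 2, 4, 6, 1, 5, 3
d = r₁ − r₂: -4, 5, 0, 0, 0, 0, -1
d²: 16, 25, 0, 0, 0, 0, 1; Σd² = 42
ρ = 1 − 6·42/(7·48) = 1 − 252/336 = 0.250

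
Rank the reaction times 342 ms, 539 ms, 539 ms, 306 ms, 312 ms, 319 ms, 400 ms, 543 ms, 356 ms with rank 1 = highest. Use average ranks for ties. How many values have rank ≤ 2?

Sorted (descending): 543, 539, 539, 400, 356, 342, 319, 312, 306
The 2 values of 539 occupy positions 2–3 → average rank (2+3)/2 = 2.5.
Ranks ≤ 2: {1} → 1 value.

1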